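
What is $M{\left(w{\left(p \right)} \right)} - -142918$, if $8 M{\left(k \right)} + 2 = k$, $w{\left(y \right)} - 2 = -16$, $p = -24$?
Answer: $142916$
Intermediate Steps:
$w{\left(y \right)} = -14$ ($w{\left(y \right)} = 2 - 16 = -14$)
$M{\left(k \right)} = - \frac{1}{4} + \frac{k}{8}$
$M{\left(w{\left(p \right)} \right)} - -142918 = \left(- \frac{1}{4} + \frac{1}{8} \left(-14\right)\right) - -142918 = \left(- \frac{1}{4} - \frac{7}{4}\right) + 142918 = -2 + 142918 = 142916$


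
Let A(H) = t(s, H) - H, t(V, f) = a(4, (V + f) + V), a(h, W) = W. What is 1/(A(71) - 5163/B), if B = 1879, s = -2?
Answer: -1879/12679 ≈ -0.14820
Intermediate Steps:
t(V, f) = f + 2*V (t(V, f) = (V + f) + V = f + 2*V)
A(H) = -4 (A(H) = (H + 2*(-2)) - H = (H - 4) - H = (-4 + H) - H = -4)
1/(A(71) - 5163/B) = 1/(-4 - 5163/1879) = 1/(-12679/1879) = -1879/12679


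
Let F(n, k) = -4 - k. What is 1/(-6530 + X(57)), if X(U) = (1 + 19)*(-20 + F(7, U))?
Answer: -1/8150 ≈ -0.00012270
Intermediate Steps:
X(U) = -480 - 20*U (X(U) = (1 + 19)*(-20 + (-4 - U)) = 20*(-24 - U) = -480 - 20*U)
1/(-6530 + X(57)) = 1/(-6530 + (-480 - 20*57)) = 1/(-6530 + (-480 - 1140)) = 1/(-6530 - 1620) = 1/(-8150) = -1/8150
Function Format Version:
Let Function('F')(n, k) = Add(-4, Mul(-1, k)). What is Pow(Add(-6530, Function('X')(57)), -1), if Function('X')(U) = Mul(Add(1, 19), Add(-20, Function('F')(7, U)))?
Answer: Rational(-1, 8150) ≈ -0.00012270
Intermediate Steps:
Function('X')(U) = Add(-480, Mul(-20, U)) (Function('X')(U) = Mul(Add(1, 19), Add(-20, Add(-4, Mul(-1, U)))) = Mul(20, Add(-24, Mul(-1, U))) = Add(-480, Mul(-20, U)))
Pow(Add(-6530, Function('X')(57)), -1) = Pow(Add(-6530, Add(-480, Mul(-20, 57))), -1) = Pow(Add(-6530, Add(-480, -1140)), -1) = Pow(Add(-6530, -1620), -1) = Pow(-8150, -1) = Rational(-1, 8150)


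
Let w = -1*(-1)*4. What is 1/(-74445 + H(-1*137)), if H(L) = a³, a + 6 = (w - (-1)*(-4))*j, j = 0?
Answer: -1/74661 ≈ -1.3394e-5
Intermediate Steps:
w = 4 (w = 1*4 = 4)
a = -6 (a = -6 + (4 - (-1)*(-4))*0 = -6 + (4 - 1*4)*0 = -6 + (4 - 4)*0 = -6 + 0*0 = -6 + 0 = -6)
H(L) = -216 (H(L) = (-6)³ = -216)
1/(-74445 + H(-1*137)) = 1/(-74445 - 216) = 1/(-74661) = -1/74661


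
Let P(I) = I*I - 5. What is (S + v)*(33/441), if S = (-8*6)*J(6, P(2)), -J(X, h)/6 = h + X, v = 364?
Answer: 19844/147 ≈ 134.99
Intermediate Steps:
P(I) = -5 + I² (P(I) = I² - 5 = -5 + I²)
J(X, h) = -6*X - 6*h (J(X, h) = -6*(h + X) = -6*(X + h) = -6*X - 6*h)
S = 1440 (S = (-8*6)*(-6*6 - 6*(-5 + 2²)) = (-2*24)*(-36 - 6*(-5 + 4)) = -48*(-36 - 6*(-1)) = -48*(-36 + 6) = -48*(-30) = 1440)
(S + v)*(33/441) = (1440 + 364)*(33/441) = 1804*(33*(1/441)) = 1804*(11/147) = 19844/147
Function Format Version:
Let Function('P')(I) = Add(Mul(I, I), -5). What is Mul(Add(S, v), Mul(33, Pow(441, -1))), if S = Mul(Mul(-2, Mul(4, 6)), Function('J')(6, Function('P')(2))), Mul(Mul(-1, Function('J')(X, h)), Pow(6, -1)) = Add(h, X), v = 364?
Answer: Rational(19844, 147) ≈ 134.99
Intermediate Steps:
Function('P')(I) = Add(-5, Pow(I, 2)) (Function('P')(I) = Add(Pow(I, 2), -5) = Add(-5, Pow(I, 2)))
Function('J')(X, h) = Add(Mul(-6, X), Mul(-6, h)) (Function('J')(X, h) = Mul(-6, Add(h, X)) = Mul(-6, Add(X, h)) = Add(Mul(-6, X), Mul(-6, h)))
S = 1440 (S = Mul(Mul(-2, Mul(4, 6)), Add(Mul(-6, 6), Mul(-6, Add(-5, Pow(2, 2))))) = Mul(Mul(-2, 24), Add(-36, Mul(-6, Add(-5, 4)))) = Mul(-48, Add(-36, Mul(-6, -1))) = Mul(-48, Add(-36, 6)) = Mul(-48, -30) = 1440)
Mul(Add(S, v), Mul(33, Pow(441, -1))) = Mul(Add(1440, 364), Mul(33, Pow(441, -1))) = Mul(1804, Mul(33, Rational(1, 441))) = Mul(1804, Rational(11, 147)) = Rational(19844, 147)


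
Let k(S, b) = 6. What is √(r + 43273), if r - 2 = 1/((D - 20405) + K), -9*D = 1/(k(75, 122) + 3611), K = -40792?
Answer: √171743131966826013327174/1992145942 ≈ 208.03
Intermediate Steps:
D = -1/32553 (D = -1/(9*(6 + 3611)) = -⅑/3617 = -⅑*1/3617 = -1/32553 ≈ -3.0719e-5)
r = 3984259331/1992145942 (r = 2 + 1/((-1/32553 - 20405) - 40792) = 2 + 1/(-664243966/32553 - 40792) = 2 + 1/(-1992145942/32553) = 2 - 32553/1992145942 = 3984259331/1992145942 ≈ 2.0000)
√(r + 43273) = √(3984259331/1992145942 + 43273) = √(86210115607497/1992145942) = √171743131966826013327174/1992145942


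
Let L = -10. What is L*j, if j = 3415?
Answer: -34150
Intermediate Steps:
L*j = -10*3415 = -34150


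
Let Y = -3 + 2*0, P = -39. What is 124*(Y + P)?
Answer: -5208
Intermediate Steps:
Y = -3 (Y = -3 + 0 = -3)
124*(Y + P) = 124*(-3 - 39) = 124*(-42) = -5208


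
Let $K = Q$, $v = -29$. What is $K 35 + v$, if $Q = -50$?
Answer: $-1779$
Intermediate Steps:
$K = -50$
$K 35 + v = \left(-50\right) 35 - 29 = -1750 - 29 = -1779$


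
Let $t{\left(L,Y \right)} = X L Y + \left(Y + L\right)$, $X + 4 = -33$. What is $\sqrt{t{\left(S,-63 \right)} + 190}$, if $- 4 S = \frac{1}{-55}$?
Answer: $\frac{4 \sqrt{215}}{5} \approx 11.73$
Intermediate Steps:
$X = -37$ ($X = -4 - 33 = -37$)
$S = \frac{1}{220}$ ($S = - \frac{1}{4 \left(-55\right)} = \left(- \frac{1}{4}\right) \left(- \frac{1}{55}\right) = \frac{1}{220} \approx 0.0045455$)
$t{\left(L,Y \right)} = L + Y - 37 L Y$ ($t{\left(L,Y \right)} = - 37 L Y + \left(Y + L\right) = - 37 L Y + \left(L + Y\right) = L + Y - 37 L Y$)
$\sqrt{t{\left(S,-63 \right)} + 190} = \sqrt{\left(\frac{1}{220} - 63 - \frac{37}{220} \left(-63\right)\right) + 190} = \sqrt{\left(\frac{1}{220} - 63 + \frac{2331}{220}\right) + 190} = \sqrt{- \frac{262}{5} + 190} = \sqrt{\frac{688}{5}} = \frac{4 \sqrt{215}}{5}$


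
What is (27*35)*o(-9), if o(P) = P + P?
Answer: -17010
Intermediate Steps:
o(P) = 2*P
(27*35)*o(-9) = (27*35)*(2*(-9)) = 945*(-18) = -17010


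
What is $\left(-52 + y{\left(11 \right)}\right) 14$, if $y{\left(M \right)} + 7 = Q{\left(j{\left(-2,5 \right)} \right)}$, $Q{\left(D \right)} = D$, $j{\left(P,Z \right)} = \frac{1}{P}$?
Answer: $-833$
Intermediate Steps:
$y{\left(M \right)} = - \frac{15}{2}$ ($y{\left(M \right)} = -7 + \frac{1}{-2} = -7 - \frac{1}{2} = - \frac{15}{2}$)
$\left(-52 + y{\left(11 \right)}\right) 14 = \left(-52 - \frac{15}{2}\right) 14 = \left(- \frac{119}{2}\right) 14 = -833$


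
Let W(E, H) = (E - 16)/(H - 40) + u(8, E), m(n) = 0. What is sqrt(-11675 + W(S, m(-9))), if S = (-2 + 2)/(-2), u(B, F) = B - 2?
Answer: I*sqrt(291715)/5 ≈ 108.02*I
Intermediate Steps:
u(B, F) = -2 + B
S = 0 (S = -1/2*0 = 0)
W(E, H) = 6 + (-16 + E)/(-40 + H) (W(E, H) = (E - 16)/(H - 40) + (-2 + 8) = (-16 + E)/(-40 + H) + 6 = 6 + (-16 + E)/(-40 + H))
sqrt(-11675 + W(S, m(-9))) = sqrt(-11675 + (-256 + 0 + 6*0)/(-40 + 0)) = sqrt(-11675 + (-256 + 0 + 0)/(-40)) = sqrt(-11675 - 1/40*(-256)) = sqrt(-11675 + 32/5) = sqrt(-58343/5) = I*sqrt(291715)/5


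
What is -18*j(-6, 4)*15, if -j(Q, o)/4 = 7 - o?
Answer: 3240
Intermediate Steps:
j(Q, o) = -28 + 4*o (j(Q, o) = -4*(7 - o) = -28 + 4*o)
-18*j(-6, 4)*15 = -18*(-28 + 4*4)*15 = -18*(-28 + 16)*15 = -18*(-12)*15 = 216*15 = 3240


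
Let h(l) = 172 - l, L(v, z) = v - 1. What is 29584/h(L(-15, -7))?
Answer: 7396/47 ≈ 157.36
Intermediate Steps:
L(v, z) = -1 + v
29584/h(L(-15, -7)) = 29584/(172 - (-1 - 15)) = 29584/(172 - 1*(-16)) = 29584/(172 + 16) = 29584/188 = 29584*(1/188) = 7396/47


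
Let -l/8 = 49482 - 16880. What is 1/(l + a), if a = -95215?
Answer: -1/356031 ≈ -2.8087e-6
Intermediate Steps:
l = -260816 (l = -8*(49482 - 16880) = -8*32602 = -260816)
1/(l + a) = 1/(-260816 - 95215) = 1/(-356031) = -1/356031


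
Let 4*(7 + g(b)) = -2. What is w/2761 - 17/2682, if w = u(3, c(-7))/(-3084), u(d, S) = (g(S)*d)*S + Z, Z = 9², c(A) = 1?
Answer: -48303535/7612342056 ≈ -0.0063454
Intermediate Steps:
g(b) = -15/2 (g(b) = -7 + (¼)*(-2) = -7 - ½ = -15/2)
Z = 81
u(d, S) = 81 - 15*S*d/2 (u(d, S) = (-15*d/2)*S + 81 = -15*S*d/2 + 81 = 81 - 15*S*d/2)
w = -39/2056 (w = (81 - 15/2*1*3)/(-3084) = (81 - 45/2)*(-1/3084) = (117/2)*(-1/3084) = -39/2056 ≈ -0.018969)
w/2761 - 17/2682 = -39/2056/2761 - 17/2682 = -39/2056*1/2761 - 17*1/2682 = -39/5676616 - 17/2682 = -48303535/7612342056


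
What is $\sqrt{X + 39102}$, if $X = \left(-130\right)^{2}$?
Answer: $\sqrt{56002} \approx 236.65$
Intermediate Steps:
$X = 16900$
$\sqrt{X + 39102} = \sqrt{16900 + 39102} = \sqrt{56002}$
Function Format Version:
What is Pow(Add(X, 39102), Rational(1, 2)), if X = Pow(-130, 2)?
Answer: Pow(56002, Rational(1, 2)) ≈ 236.65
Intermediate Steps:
X = 16900
Pow(Add(X, 39102), Rational(1, 2)) = Pow(Add(16900, 39102), Rational(1, 2)) = Pow(56002, Rational(1, 2))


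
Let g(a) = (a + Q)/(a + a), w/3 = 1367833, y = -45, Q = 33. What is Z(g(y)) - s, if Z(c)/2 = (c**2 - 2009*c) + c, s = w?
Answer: -923407747/225 ≈ -4.1040e+6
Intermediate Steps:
w = 4103499 (w = 3*1367833 = 4103499)
g(a) = (33 + a)/(2*a) (g(a) = (a + 33)/(a + a) = (33 + a)/((2*a)) = (33 + a)*(1/(2*a)) = (33 + a)/(2*a))
s = 4103499
Z(c) = -4016*c + 2*c**2 (Z(c) = 2*((c**2 - 2009*c) + c) = 2*(c**2 - 2008*c) = -4016*c + 2*c**2)
Z(g(y)) - s = 2*((1/2)*(33 - 45)/(-45))*(-2008 + (1/2)*(33 - 45)/(-45)) - 1*4103499 = 2*((1/2)*(-1/45)*(-12))*(-2008 + (1/2)*(-1/45)*(-12)) - 4103499 = 2*(2/15)*(-2008 + 2/15) - 4103499 = 2*(2/15)*(-30118/15) - 4103499 = -120472/225 - 4103499 = -923407747/225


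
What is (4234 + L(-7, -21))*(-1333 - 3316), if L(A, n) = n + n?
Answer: -19488608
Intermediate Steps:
L(A, n) = 2*n
(4234 + L(-7, -21))*(-1333 - 3316) = (4234 + 2*(-21))*(-1333 - 3316) = (4234 - 42)*(-4649) = 4192*(-4649) = -19488608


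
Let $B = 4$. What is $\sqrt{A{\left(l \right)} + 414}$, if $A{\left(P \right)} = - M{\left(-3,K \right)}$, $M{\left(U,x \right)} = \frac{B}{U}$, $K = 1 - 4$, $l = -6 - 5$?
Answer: $\frac{\sqrt{3738}}{3} \approx 20.38$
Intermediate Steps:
$l = -11$ ($l = -6 - 5 = -11$)
$K = -3$ ($K = 1 - 4 = -3$)
$M{\left(U,x \right)} = \frac{4}{U}$
$A{\left(P \right)} = \frac{4}{3}$ ($A{\left(P \right)} = - \frac{4}{-3} = - \frac{4 \left(-1\right)}{3} = \left(-1\right) \left(- \frac{4}{3}\right) = \frac{4}{3}$)
$\sqrt{A{\left(l \right)} + 414} = \sqrt{\frac{4}{3} + 414} = \sqrt{\frac{1246}{3}} = \frac{\sqrt{3738}}{3}$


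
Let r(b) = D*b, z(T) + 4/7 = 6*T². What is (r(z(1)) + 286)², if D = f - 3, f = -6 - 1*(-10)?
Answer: 4161600/49 ≈ 84931.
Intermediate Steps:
f = 4 (f = -6 + 10 = 4)
D = 1 (D = 4 - 3 = 1)
z(T) = -4/7 + 6*T²
r(b) = b (r(b) = 1*b = b)
(r(z(1)) + 286)² = ((-4/7 + 6*1²) + 286)² = ((-4/7 + 6*1) + 286)² = ((-4/7 + 6) + 286)² = (38/7 + 286)² = (2040/7)² = 4161600/49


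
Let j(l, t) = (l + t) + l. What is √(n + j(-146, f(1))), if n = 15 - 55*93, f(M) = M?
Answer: 3*I*√599 ≈ 73.423*I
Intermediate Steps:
j(l, t) = t + 2*l
n = -5100 (n = 15 - 5115 = -5100)
√(n + j(-146, f(1))) = √(-5100 + (1 + 2*(-146))) = √(-5100 + (1 - 292)) = √(-5100 - 291) = √(-5391) = 3*I*√599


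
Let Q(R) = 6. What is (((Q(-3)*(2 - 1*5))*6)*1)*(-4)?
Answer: 432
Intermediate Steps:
(((Q(-3)*(2 - 1*5))*6)*1)*(-4) = (((6*(2 - 1*5))*6)*1)*(-4) = (((6*(2 - 5))*6)*1)*(-4) = (((6*(-3))*6)*1)*(-4) = (-18*6*1)*(-4) = -108*1*(-4) = -108*(-4) = 432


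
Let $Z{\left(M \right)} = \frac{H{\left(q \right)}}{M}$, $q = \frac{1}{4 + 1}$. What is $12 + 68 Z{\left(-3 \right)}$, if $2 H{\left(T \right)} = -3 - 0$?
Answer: $46$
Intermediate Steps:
$q = \frac{1}{5} \approx 0.2$
$H{\left(T \right)} = - \frac{3}{2}$ ($H{\left(T \right)} = \frac{-3 - 0}{2} = \frac{-3 + 0}{2} = \frac{1}{2} \left(-3\right) = - \frac{3}{2}$)
$Z{\left(M \right)} = - \frac{3}{2 M}$
$12 + 68 Z{\left(-3 \right)} = 12 + 68 \left(- \frac{3}{2 \left(-3\right)}\right) = 12 + 68 \left(\left(- \frac{3}{2}\right) \left(- \frac{1}{3}\right)\right) = 12 + 68 \cdot \frac{1}{2} = 12 + 34 = 46$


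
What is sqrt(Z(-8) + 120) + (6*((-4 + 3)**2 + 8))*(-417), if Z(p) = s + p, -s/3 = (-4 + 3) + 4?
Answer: -22518 + sqrt(103) ≈ -22508.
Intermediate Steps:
s = -9 (s = -3*((-4 + 3) + 4) = -3*(-1 + 4) = -3*3 = -9)
Z(p) = -9 + p
sqrt(Z(-8) + 120) + (6*((-4 + 3)**2 + 8))*(-417) = sqrt((-9 - 8) + 120) + (6*((-4 + 3)**2 + 8))*(-417) = sqrt(-17 + 120) + (6*((-1)**2 + 8))*(-417) = sqrt(103) + (6*(1 + 8))*(-417) = sqrt(103) + (6*9)*(-417) = sqrt(103) + 54*(-417) = sqrt(103) - 22518 = -22518 + sqrt(103)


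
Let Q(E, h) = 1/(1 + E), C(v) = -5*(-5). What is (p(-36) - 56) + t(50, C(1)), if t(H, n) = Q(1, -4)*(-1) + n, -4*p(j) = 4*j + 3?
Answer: 15/4 ≈ 3.7500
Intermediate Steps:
C(v) = 25
p(j) = -3/4 - j (p(j) = -(4*j + 3)/4 = -(3 + 4*j)/4 = -3/4 - j)
t(H, n) = -1/2 + n (t(H, n) = -1/(1 + 1) + n = -1/2 + n)
(p(-36) - 56) + t(50, C(1)) = ((-3/4 - 1*(-36)) - 56) + (-1/2 + 25) = ((-3/4 + 36) - 56) + 49/2 = (141/4 - 56) + 49/2 = -83/4 + 49/2 = 15/4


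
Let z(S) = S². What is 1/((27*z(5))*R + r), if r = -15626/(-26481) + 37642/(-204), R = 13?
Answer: 23086/198333453 ≈ 0.00011640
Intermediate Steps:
r = -4246197/23086 (r = -15626*(-1/26481) + 37642*(-1/204) = 1202/2037 - 18821/102 = -4246197/23086 ≈ -183.93)
1/((27*z(5))*R + r) = 1/((27*5²)*13 - 4246197/23086) = 1/((27*25)*13 - 4246197/23086) = 1/(675*13 - 4246197/23086) = 1/(8775 - 4246197/23086) = 1/(198333453/23086) = 23086/198333453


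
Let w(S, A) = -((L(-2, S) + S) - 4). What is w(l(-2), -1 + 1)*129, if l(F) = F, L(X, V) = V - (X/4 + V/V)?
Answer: 2193/2 ≈ 1096.5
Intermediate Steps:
L(X, V) = -1 + V - X/4 (L(X, V) = V - (X*(¼) + 1) = V - (X/4 + 1) = V - (1 + X/4) = V + (-1 - X/4) = -1 + V - X/4)
w(S, A) = 9/2 - 2*S (w(S, A) = -(((-1 + S - ¼*(-2)) + S) - 4) = -(((-1 + S + ½) + S) - 4) = -(((-½ + S) + S) - 4) = -((-½ + 2*S) - 4) = -(-9/2 + 2*S) = 9/2 - 2*S)
w(l(-2), -1 + 1)*129 = (9/2 - 2*(-2))*129 = (9/2 + 4)*129 = (17/2)*129 = 2193/2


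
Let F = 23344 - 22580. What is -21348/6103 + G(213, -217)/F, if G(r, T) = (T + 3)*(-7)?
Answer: -3583789/2331346 ≈ -1.5372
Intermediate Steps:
G(r, T) = -21 - 7*T (G(r, T) = (3 + T)*(-7) = -21 - 7*T)
F = 764
-21348/6103 + G(213, -217)/F = -21348/6103 + (-21 - 7*(-217))/764 = -21348*1/6103 + (-21 + 1519)*(1/764) = -21348/6103 + 1498*(1/764) = -21348/6103 + 749/382 = -3583789/2331346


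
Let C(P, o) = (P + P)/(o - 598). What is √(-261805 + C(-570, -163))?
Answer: I*√151615905865/761 ≈ 511.67*I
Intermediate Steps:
C(P, o) = 2*P/(-598 + o) (C(P, o) = (2*P)/(-598 + o) = 2*P/(-598 + o))
√(-261805 + C(-570, -163)) = √(-261805 + 2*(-570)/(-598 - 163)) = √(-261805 + 2*(-570)/(-761)) = √(-261805 + 2*(-570)*(-1/761)) = √(-261805 + 1140/761) = √(-199232465/761) = I*√151615905865/761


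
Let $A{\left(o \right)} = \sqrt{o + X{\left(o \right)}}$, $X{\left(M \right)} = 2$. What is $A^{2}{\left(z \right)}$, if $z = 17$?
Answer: $19$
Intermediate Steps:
$A{\left(o \right)} = \sqrt{2 + o}$ ($A{\left(o \right)} = \sqrt{o + 2} = \sqrt{2 + o}$)
$A^{2}{\left(z \right)} = \left(\sqrt{2 + 17}\right)^{2} = \left(\sqrt{19}\right)^{2} = 19$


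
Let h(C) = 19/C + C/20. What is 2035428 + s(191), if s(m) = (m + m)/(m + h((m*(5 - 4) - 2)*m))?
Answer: 2933126033993868/1441036361 ≈ 2.0354e+6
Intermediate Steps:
h(C) = 19/C + C/20 (h(C) = 19/C + C*(1/20) = 19/C + C/20)
s(m) = 2*m/(m + 19/(m*(-2 + m)) + m*(-2 + m)/20) (s(m) = (m + m)/(m + (19/(((m*(5 - 4) - 2)*m)) + ((m*(5 - 4) - 2)*m)/20)) = (2*m)/(m + (19/(((m*1 - 2)*m)) + ((m*1 - 2)*m)/20)) = (2*m)/(m + (19/(((m - 2)*m)) + ((m - 2)*m)/20)) = (2*m)/(m + (19/(((-2 + m)*m)) + ((-2 + m)*m)/20)) = (2*m)/(m + (19/((m*(-2 + m))) + (m*(-2 + m))/20)) = (2*m)/(m + (19*(1/(m*(-2 + m))) + m*(-2 + m)/20)) = (2*m)/(m + (19/(m*(-2 + m)) + m*(-2 + m)/20)) = (2*m)/(m + 19/(m*(-2 + m)) + m*(-2 + m)/20) = 2*m/(m + 19/(m*(-2 + m)) + m*(-2 + m)/20))
2035428 + s(191) = 2035428 + 40*191²*(-2 + 191)/(380 + 191⁴ - 36*191² + 16*191³) = 2035428 + 40*36481*189/(380 + 1330863361 - 36*36481 + 16*6967871) = 2035428 + 40*36481*189/(380 + 1330863361 - 1313316 + 111485936) = 2035428 + 40*36481*189/1441036361 = 2035428 + 40*36481*(1/1441036361)*189 = 2035428 + 275796360/1441036361 = 2933126033993868/1441036361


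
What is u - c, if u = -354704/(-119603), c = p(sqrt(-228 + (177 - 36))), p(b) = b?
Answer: 354704/119603 - I*sqrt(87) ≈ 2.9657 - 9.3274*I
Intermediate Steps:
c = I*sqrt(87) (c = sqrt(-228 + (177 - 36)) = sqrt(-228 + 141) = sqrt(-87) = I*sqrt(87) ≈ 9.3274*I)
u = 354704/119603 (u = -354704*(-1/119603) = 354704/119603 ≈ 2.9657)
u - c = 354704/119603 - I*sqrt(87)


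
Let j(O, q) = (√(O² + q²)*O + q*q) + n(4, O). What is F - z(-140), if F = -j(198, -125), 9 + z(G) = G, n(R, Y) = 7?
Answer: -15483 - 198*√54829 ≈ -61846.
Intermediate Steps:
z(G) = -9 + G
j(O, q) = 7 + q² + O*√(O² + q²) (j(O, q) = (√(O² + q²)*O + q*q) + 7 = (O*√(O² + q²) + q²) + 7 = (q² + O*√(O² + q²)) + 7 = 7 + q² + O*√(O² + q²))
F = -15632 - 198*√54829 (F = -(7 + (-125)² + 198*√(198² + (-125)²)) = -(7 + 15625 + 198*√(39204 + 15625)) = -(7 + 15625 + 198*√54829) = -(15632 + 198*√54829) = -15632 - 198*√54829 ≈ -61995.)
F - z(-140) = (-15632 - 198*√54829) - (-9 - 140) = (-15632 - 198*√54829) - 1*(-149) = (-15632 - 198*√54829) + 149 = -15483 - 198*√54829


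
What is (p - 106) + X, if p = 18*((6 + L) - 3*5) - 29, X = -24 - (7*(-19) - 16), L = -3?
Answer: -226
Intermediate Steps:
X = 125 (X = -24 - (-133 - 16) = -24 - 1*(-149) = -24 + 149 = 125)
p = -245 (p = 18*((6 - 3) - 3*5) - 29 = 18*(3 - 15) - 29 = 18*(-12) - 29 = -216 - 29 = -245)
(p - 106) + X = (-245 - 106) + 125 = -351 + 125 = -226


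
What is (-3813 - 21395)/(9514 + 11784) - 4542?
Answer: -2103494/463 ≈ -4543.2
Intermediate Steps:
(-3813 - 21395)/(9514 + 11784) - 4542 = -25208/21298 - 4542 = -25208*1/21298 - 4542 = -548/463 - 4542 = -2103494/463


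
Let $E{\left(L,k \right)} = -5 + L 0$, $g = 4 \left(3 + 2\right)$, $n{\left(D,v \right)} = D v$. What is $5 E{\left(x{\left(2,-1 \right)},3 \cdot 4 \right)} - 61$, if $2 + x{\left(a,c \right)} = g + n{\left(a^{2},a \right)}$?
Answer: $-86$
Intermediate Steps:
$g = 20$ ($g = 4 \cdot 5 = 20$)
$x{\left(a,c \right)} = 18 + a^{3}$ ($x{\left(a,c \right)} = -2 + \left(20 + a^{2} a\right) = -2 + \left(20 + a^{3}\right) = 18 + a^{3}$)
$E{\left(L,k \right)} = -5$ ($E{\left(L,k \right)} = -5 + 0 = -5$)
$5 E{\left(x{\left(2,-1 \right)},3 \cdot 4 \right)} - 61 = 5 \left(-5\right) - 61 = -25 - 61 = -86$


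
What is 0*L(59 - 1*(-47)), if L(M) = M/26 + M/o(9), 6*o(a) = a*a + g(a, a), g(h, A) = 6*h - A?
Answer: 0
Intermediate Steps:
g(h, A) = -A + 6*h
o(a) = a²/6 + 5*a/6 (o(a) = (a*a + (-a + 6*a))/6 = (a² + 5*a)/6 = a²/6 + 5*a/6)
L(M) = 47*M/546 (L(M) = M/26 + M/(((⅙)*9*(5 + 9))) = M*(1/26) + M/(((⅙)*9*14)) = M/26 + M/21 = 47*M/546)
0*L(59 - 1*(-47)) = 0*(47*(59 - 1*(-47))/546) = 0*(47*(59 + 47)/546) = 0*((47/546)*106) = 0*(2491/273) = 0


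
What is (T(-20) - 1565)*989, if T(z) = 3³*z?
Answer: -2081845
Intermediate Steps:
T(z) = 27*z
(T(-20) - 1565)*989 = (27*(-20) - 1565)*989 = (-540 - 1565)*989 = -2105*989 = -2081845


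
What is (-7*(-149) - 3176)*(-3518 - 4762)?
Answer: 17661240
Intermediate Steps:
(-7*(-149) - 3176)*(-3518 - 4762) = (1043 - 3176)*(-8280) = -2133*(-8280) = 17661240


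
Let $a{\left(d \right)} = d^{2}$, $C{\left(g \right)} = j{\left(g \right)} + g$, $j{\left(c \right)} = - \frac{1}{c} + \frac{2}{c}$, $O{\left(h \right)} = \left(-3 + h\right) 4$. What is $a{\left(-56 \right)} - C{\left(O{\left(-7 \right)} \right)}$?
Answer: $\frac{127041}{40} \approx 3176.0$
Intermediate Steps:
$O{\left(h \right)} = -12 + 4 h$
$j{\left(c \right)} = \frac{1}{c}$
$C{\left(g \right)} = g + \frac{1}{g}$ ($C{\left(g \right)} = \frac{1}{g} + g = g + \frac{1}{g}$)
$a{\left(-56 \right)} - C{\left(O{\left(-7 \right)} \right)} = \left(-56\right)^{2} - \left(\left(-12 + 4 \left(-7\right)\right) + \frac{1}{-12 + 4 \left(-7\right)}\right) = 3136 - \left(\left(-12 - 28\right) + \frac{1}{-12 - 28}\right) = 3136 - \left(-40 + \frac{1}{-40}\right) = 3136 - \left(-40 - \frac{1}{40}\right) = 3136 - - \frac{1601}{40} = 3136 + \frac{1601}{40} = \frac{127041}{40}$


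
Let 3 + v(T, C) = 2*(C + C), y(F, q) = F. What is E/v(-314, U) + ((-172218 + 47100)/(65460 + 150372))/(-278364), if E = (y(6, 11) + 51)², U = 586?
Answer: 10844430794355/7813719420176 ≈ 1.3879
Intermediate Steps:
v(T, C) = -3 + 4*C (v(T, C) = -3 + 2*(C + C) = -3 + 2*(2*C) = -3 + 4*C)
E = 3249 (E = (6 + 51)² = 57² = 3249)
E/v(-314, U) + ((-172218 + 47100)/(65460 + 150372))/(-278364) = 3249/(-3 + 4*586) + ((-172218 + 47100)/(65460 + 150372))/(-278364) = 3249/(-3 + 2344) - 125118/215832*(-1/278364) = 3249/2341 - 125118*1/215832*(-1/278364) = 3249*(1/2341) - 20853/35972*(-1/278364) = 3249/2341 + 6951/3337769936 = 10844430794355/7813719420176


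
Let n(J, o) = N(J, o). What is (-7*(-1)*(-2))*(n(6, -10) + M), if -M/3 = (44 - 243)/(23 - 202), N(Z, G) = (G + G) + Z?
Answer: 43442/179 ≈ 242.69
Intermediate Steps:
N(Z, G) = Z + 2*G (N(Z, G) = 2*G + Z = Z + 2*G)
n(J, o) = J + 2*o
M = -597/179 (M = -3*(44 - 243)/(23 - 202) = -(-597)/(-179) = -(-597)*(-1)/179 = -3*199/179 = -597/179 ≈ -3.3352)
(-7*(-1)*(-2))*(n(6, -10) + M) = (-7*(-1)*(-2))*((6 + 2*(-10)) - 597/179) = (7*(-2))*((6 - 20) - 597/179) = -14*(-14 - 597/179) = -14*(-3103/179) = 43442/179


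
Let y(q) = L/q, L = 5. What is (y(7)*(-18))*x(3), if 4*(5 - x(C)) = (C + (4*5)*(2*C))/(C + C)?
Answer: 45/28 ≈ 1.6071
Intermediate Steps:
x(C) = -1/8 (x(C) = 5 - (C + (4*5)*(2*C))/(4*(C + C)) = 5 - (C + 20*(2*C))/(4*(2*C)) = 5 - (C + 40*C)*1/(2*C)/4 = 5 - 41*C*1/(2*C)/4 = 5 - 1/4*41/2 = 5 - 41/8 = -1/8)
y(q) = 5/q
(y(7)*(-18))*x(3) = ((5/7)*(-18))*(-1/8) = -90/7*(-1/8) = 45/28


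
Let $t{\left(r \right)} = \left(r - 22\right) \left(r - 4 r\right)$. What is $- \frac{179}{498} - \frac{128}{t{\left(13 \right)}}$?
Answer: $- \frac{42191}{58266} \approx -0.72411$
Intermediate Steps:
$t{\left(r \right)} = - 3 r \left(-22 + r\right)$ ($t{\left(r \right)} = \left(-22 + r\right) \left(- 3 r\right) = - 3 r \left(-22 + r\right)$)
$- \frac{179}{498} - \frac{128}{t{\left(13 \right)}} = - \frac{179}{498} - \frac{128}{3 \cdot 13 \left(22 - 13\right)} = \left(-179\right) \frac{1}{498} - \frac{128}{3 \cdot 13 \left(22 - 13\right)} = - \frac{179}{498} - \frac{128}{3 \cdot 13 \cdot 9} = - \frac{179}{498} - \frac{128}{351} = - \frac{42191}{58266}$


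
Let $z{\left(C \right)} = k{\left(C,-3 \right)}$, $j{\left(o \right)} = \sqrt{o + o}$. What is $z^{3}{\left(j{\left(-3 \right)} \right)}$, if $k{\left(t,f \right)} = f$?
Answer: $-27$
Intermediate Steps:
$j{\left(o \right)} = \sqrt{2} \sqrt{o}$ ($j{\left(o \right)} = \sqrt{2 o} = \sqrt{2} \sqrt{o}$)
$z{\left(C \right)} = -3$
$z^{3}{\left(j{\left(-3 \right)} \right)} = \left(-3\right)^{3} = -27$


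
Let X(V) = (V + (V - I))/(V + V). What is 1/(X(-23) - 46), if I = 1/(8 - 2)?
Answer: -276/12419 ≈ -0.022224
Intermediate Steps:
I = ⅙ (I = 1/6 = ⅙ ≈ 0.16667)
X(V) = (-⅙ + 2*V)/(2*V) (X(V) = (V + (V - 1*⅙))/(V + V) = (V + (V - ⅙))/((2*V)) = (V + (-⅙ + V))*(1/(2*V)) = (-⅙ + 2*V)*(1/(2*V)) = (-⅙ + 2*V)/(2*V))
1/(X(-23) - 46) = 1/((-1/12 - 23)/(-23) - 46) = 1/(-1/23*(-277/12) - 46) = 1/(277/276 - 46) = 1/(-12419/276) = -276/12419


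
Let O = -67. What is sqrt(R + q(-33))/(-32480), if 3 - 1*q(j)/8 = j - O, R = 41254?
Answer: -sqrt(41006)/32480 ≈ -0.0062346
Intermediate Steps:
q(j) = -512 - 8*j (q(j) = 24 - 8*(j - 1*(-67)) = 24 - 8*(j + 67) = 24 - 8*(67 + j) = 24 + (-536 - 8*j) = -512 - 8*j)
sqrt(R + q(-33))/(-32480) = sqrt(41254 + (-512 - 8*(-33)))/(-32480) = sqrt(41254 + (-512 + 264))*(-1/32480) = sqrt(41254 - 248)*(-1/32480) = sqrt(41006)*(-1/32480) = -sqrt(41006)/32480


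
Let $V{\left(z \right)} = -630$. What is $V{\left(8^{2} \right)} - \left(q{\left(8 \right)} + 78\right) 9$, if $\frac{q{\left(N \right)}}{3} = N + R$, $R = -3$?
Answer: $-1467$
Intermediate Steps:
$q{\left(N \right)} = -9 + 3 N$ ($q{\left(N \right)} = 3 \left(N - 3\right) = 3 \left(-3 + N\right) = -9 + 3 N$)
$V{\left(8^{2} \right)} - \left(q{\left(8 \right)} + 78\right) 9 = -630 - \left(\left(-9 + 3 \cdot 8\right) + 78\right) 9 = -630 - \left(\left(-9 + 24\right) + 78\right) 9 = -630 - \left(15 + 78\right) 9 = -630 - 93 \cdot 9 = -630 - 837 = -1467$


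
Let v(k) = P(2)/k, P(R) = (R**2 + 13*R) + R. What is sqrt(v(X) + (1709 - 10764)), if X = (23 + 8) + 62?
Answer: I*sqrt(78313719)/93 ≈ 95.156*I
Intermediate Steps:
P(R) = R**2 + 14*R
X = 93 (X = 31 + 62 = 93)
v(k) = 32/k (v(k) = (2*(14 + 2))/k = (2*16)/k = 32/k)
sqrt(v(X) + (1709 - 10764)) = sqrt(32/93 + (1709 - 10764)) = sqrt(32*(1/93) - 9055) = sqrt(32/93 - 9055) = sqrt(-842083/93) = I*sqrt(78313719)/93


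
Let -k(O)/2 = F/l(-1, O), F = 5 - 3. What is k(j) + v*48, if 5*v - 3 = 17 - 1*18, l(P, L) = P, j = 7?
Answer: 116/5 ≈ 23.200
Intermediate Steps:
F = 2
v = ⅖ (v = ⅗ + (17 - 1*18)/5 = ⅗ + (17 - 18)/5 = ⅗ + (⅕)*(-1) = ⅗ - ⅕ = ⅖ ≈ 0.40000)
k(O) = 4 (k(O) = -4/(-1) = -4*(-1) = -2*(-2) = 4)
k(j) + v*48 = 4 + (⅖)*48 = 4 + 96/5 = 116/5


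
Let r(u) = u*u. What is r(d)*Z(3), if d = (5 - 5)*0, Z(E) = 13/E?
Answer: 0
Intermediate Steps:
d = 0 (d = 0*0 = 0)
r(u) = u²
r(d)*Z(3) = 0²*(13/3) = 0*(13*(⅓)) = 0*(13/3) = 0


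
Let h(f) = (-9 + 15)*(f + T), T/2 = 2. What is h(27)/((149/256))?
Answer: 47616/149 ≈ 319.57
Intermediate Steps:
T = 4 (T = 2*2 = 4)
h(f) = 24 + 6*f (h(f) = (-9 + 15)*(f + 4) = 6*(4 + f) = 24 + 6*f)
h(27)/((149/256)) = (24 + 6*27)/((149/256)) = (24 + 162)/((149*(1/256))) = 186/(149/256) = 186*(256/149) = 47616/149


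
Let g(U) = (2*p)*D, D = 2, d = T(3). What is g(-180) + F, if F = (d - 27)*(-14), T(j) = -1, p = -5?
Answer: 372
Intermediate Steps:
d = -1
g(U) = -20 (g(U) = (2*(-5))*2 = -10*2 = -20)
F = 392 (F = (-1 - 27)*(-14) = -28*(-14) = 392)
g(-180) + F = -20 + 392 = 372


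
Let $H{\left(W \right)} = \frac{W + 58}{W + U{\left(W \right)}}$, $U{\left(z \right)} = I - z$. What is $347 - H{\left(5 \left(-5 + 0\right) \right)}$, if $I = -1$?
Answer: $380$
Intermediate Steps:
$U{\left(z \right)} = -1 - z$
$H{\left(W \right)} = -58 - W$ ($H{\left(W \right)} = \frac{W + 58}{W - \left(1 + W\right)} = \frac{58 + W}{-1} = \left(58 + W\right) \left(-1\right) = -58 - W$)
$347 - H{\left(5 \left(-5 + 0\right) \right)} = 347 - \left(-58 - 5 \left(-5 + 0\right)\right) = 347 - \left(-58 - 5 \left(-5\right)\right) = 347 - \left(-58 - -25\right) = 347 - \left(-58 + 25\right) = 347 - -33 = 347 + 33 = 380$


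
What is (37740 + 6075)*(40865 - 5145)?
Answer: 1565071800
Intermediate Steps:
(37740 + 6075)*(40865 - 5145) = 43815*35720 = 1565071800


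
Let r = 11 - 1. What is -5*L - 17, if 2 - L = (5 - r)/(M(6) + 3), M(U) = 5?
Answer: -241/8 ≈ -30.125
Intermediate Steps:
r = 10
L = 21/8 (L = 2 - (5 - 1*10)/(5 + 3) = 2 - (5 - 10)/8 = 2 - (-5)/8 = 2 - 1*(-5/8) = 2 + 5/8 = 21/8 ≈ 2.6250)
-5*L - 17 = -5*21/8 - 17 = -105/8 - 17 = -241/8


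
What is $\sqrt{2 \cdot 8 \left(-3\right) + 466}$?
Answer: $\sqrt{418} \approx 20.445$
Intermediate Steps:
$\sqrt{2 \cdot 8 \left(-3\right) + 466} = \sqrt{16 \left(-3\right) + 466} = \sqrt{-48 + 466} = \sqrt{418}$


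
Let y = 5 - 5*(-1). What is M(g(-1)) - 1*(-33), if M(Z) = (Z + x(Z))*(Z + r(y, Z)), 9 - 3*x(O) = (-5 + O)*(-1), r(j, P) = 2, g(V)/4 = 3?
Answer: 827/3 ≈ 275.67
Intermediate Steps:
y = 10 (y = 5 + 5 = 10)
g(V) = 12 (g(V) = 4*3 = 12)
x(O) = 4/3 + O/3 (x(O) = 3 - (-5 + O)*(-1)/3 = 3 - (5 - O)/3 = 3 + (-5/3 + O/3) = 4/3 + O/3)
M(Z) = (2 + Z)*(4/3 + 4*Z/3) (M(Z) = (Z + (4/3 + Z/3))*(Z + 2) = (4/3 + 4*Z/3)*(2 + Z) = (2 + Z)*(4/3 + 4*Z/3))
M(g(-1)) - 1*(-33) = (8/3 + 4*12 + (4/3)*12**2) - 1*(-33) = (8/3 + 48 + (4/3)*144) + 33 = (8/3 + 48 + 192) + 33 = 728/3 + 33 = 827/3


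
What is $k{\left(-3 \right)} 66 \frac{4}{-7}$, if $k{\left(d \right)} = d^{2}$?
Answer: $- \frac{2376}{7} \approx -339.43$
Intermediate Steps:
$k{\left(-3 \right)} 66 \frac{4}{-7} = \left(-3\right)^{2} \cdot 66 \frac{4}{-7} = 9 \cdot 66 \cdot 4 \left(- \frac{1}{7}\right) = 594 \left(- \frac{4}{7}\right) = - \frac{2376}{7}$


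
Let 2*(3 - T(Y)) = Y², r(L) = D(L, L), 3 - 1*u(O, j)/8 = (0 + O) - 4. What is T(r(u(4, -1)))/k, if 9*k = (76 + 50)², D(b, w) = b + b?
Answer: -383/588 ≈ -0.65136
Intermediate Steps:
u(O, j) = 56 - 8*O (u(O, j) = 24 - 8*((0 + O) - 4) = 24 - 8*(O - 4) = 24 - 8*(-4 + O) = 24 + (32 - 8*O) = 56 - 8*O)
D(b, w) = 2*b
r(L) = 2*L
T(Y) = 3 - Y²/2
k = 1764 (k = (76 + 50)²/9 = (⅑)*126² = (⅑)*15876 = 1764)
T(r(u(4, -1)))/k = (3 - 4*(56 - 8*4)²/2)/1764 = (3 - 4*(56 - 32)²/2)*(1/1764) = (3 - (2*24)²/2)*(1/1764) = (3 - ½*48²)*(1/1764) = (3 - ½*2304)*(1/1764) = (3 - 1152)*(1/1764) = -1149*1/1764 = -383/588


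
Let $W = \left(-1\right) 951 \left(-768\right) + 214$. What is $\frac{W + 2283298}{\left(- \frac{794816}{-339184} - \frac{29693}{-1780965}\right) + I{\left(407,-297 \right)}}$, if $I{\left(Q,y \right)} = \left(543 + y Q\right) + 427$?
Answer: $- \frac{14223508252780725}{565879558488821} \approx -25.135$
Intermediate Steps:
$I{\left(Q,y \right)} = 970 + Q y$ ($I{\left(Q,y \right)} = \left(543 + Q y\right) + 427 = 970 + Q y$)
$W = 730582$ ($W = \left(-951\right) \left(-768\right) + 214 = 730368 + 214 = 730582$)
$\frac{W + 2283298}{\left(- \frac{794816}{-339184} - \frac{29693}{-1780965}\right) + I{\left(407,-297 \right)}} = \frac{730582 + 2283298}{\left(- \frac{794816}{-339184} - \frac{29693}{-1780965}\right) + \left(970 + 407 \left(-297\right)\right)} = \frac{3013880}{\left(\left(-794816\right) \left(- \frac{1}{339184}\right) - - \frac{29693}{1780965}\right) + \left(970 - 120879\right)} = \frac{3013880}{\left(\frac{49676}{21199} + \frac{29693}{1780965}\right) - 119909} = \frac{3013880}{\frac{89100679247}{37754677035} - 119909} = \frac{3013880}{- \frac{4527036467910568}{37754677035}} = 3013880 \left(- \frac{37754677035}{4527036467910568}\right) = - \frac{14223508252780725}{565879558488821}$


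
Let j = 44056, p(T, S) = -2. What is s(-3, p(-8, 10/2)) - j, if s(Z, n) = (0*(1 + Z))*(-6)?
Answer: -44056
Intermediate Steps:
s(Z, n) = 0 (s(Z, n) = 0*(-6) = 0)
s(-3, p(-8, 10/2)) - j = 0 - 1*44056 = 0 - 44056 = -44056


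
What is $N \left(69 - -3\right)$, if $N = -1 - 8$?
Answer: $-648$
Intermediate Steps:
$N = -9$ ($N = -1 - 8 = -9$)
$N \left(69 - -3\right) = - 9 \left(69 - -3\right) = - 9 \left(69 + 3\right) = \left(-9\right) 72 = -648$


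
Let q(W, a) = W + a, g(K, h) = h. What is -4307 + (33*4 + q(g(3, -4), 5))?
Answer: -4174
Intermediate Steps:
-4307 + (33*4 + q(g(3, -4), 5)) = -4307 + (33*4 + (-4 + 5)) = -4307 + (132 + 1) = -4307 + 133 = -4174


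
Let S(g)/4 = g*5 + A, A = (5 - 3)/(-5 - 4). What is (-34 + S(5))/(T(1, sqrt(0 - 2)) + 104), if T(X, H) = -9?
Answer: 586/855 ≈ 0.68538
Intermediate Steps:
A = -2/9 (A = 2/(-9) = 2*(-1/9) = -2/9 ≈ -0.22222)
S(g) = -8/9 + 20*g (S(g) = 4*(g*5 - 2/9) = 4*(5*g - 2/9) = 4*(-2/9 + 5*g) = -8/9 + 20*g)
(-34 + S(5))/(T(1, sqrt(0 - 2)) + 104) = (-34 + (-8/9 + 20*5))/(-9 + 104) = (-34 + (-8/9 + 100))/95 = (-34 + 892/9)/95 = (1/95)*(586/9) = 586/855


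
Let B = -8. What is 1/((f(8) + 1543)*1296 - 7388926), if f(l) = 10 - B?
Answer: -1/5365870 ≈ -1.8636e-7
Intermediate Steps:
f(l) = 18 (f(l) = 10 - 1*(-8) = 10 + 8 = 18)
1/((f(8) + 1543)*1296 - 7388926) = 1/((18 + 1543)*1296 - 7388926) = 1/(1561*1296 - 7388926) = 1/(2023056 - 7388926) = 1/(-5365870) = -1/5365870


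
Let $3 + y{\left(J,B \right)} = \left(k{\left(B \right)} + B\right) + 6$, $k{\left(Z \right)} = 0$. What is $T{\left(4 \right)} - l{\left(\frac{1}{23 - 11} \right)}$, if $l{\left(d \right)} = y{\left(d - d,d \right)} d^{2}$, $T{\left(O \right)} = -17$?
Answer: $- \frac{29413}{1728} \approx -17.021$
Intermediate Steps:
$y{\left(J,B \right)} = 3 + B$ ($y{\left(J,B \right)} = -3 + \left(\left(0 + B\right) + 6\right) = -3 + \left(B + 6\right) = -3 + \left(6 + B\right) = 3 + B$)
$l{\left(d \right)} = d^{2} \left(3 + d\right)$ ($l{\left(d \right)} = \left(3 + d\right) d^{2} = d^{2} \left(3 + d\right)$)
$T{\left(4 \right)} - l{\left(\frac{1}{23 - 11} \right)} = -17 - \left(\frac{1}{23 - 11}\right)^{2} \left(3 + \frac{1}{23 - 11}\right) = -17 - \left(\frac{1}{12}\right)^{2} \left(3 + \frac{1}{12}\right) = -17 - \frac{3 + \frac{1}{12}}{144} = -17 - \frac{1}{144} \cdot \frac{37}{12} = -17 - \frac{37}{1728} = - \frac{29413}{1728}$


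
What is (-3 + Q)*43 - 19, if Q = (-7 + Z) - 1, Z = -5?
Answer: -707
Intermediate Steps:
Q = -13 (Q = (-7 - 5) - 1 = -12 - 1 = -13)
(-3 + Q)*43 - 19 = (-3 - 13)*43 - 19 = -16*43 - 19 = -688 - 19 = -707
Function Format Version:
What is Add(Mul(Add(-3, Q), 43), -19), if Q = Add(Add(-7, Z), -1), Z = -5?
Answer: -707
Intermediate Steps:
Q = -13 (Q = Add(Add(-7, -5), -1) = Add(-12, -1) = -13)
Add(Mul(Add(-3, Q), 43), -19) = Add(Mul(Add(-3, -13), 43), -19) = Add(Mul(-16, 43), -19) = Add(-688, -19) = -707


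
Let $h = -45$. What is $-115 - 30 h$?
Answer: $1235$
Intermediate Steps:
$-115 - 30 h = -115 - -1350 = -115 + 1350 = 1235$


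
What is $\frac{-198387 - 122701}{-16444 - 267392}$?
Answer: $\frac{80272}{70959} \approx 1.1312$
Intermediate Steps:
$\frac{-198387 - 122701}{-16444 - 267392} = - \frac{321088}{-283836} = \left(-321088\right) \left(- \frac{1}{283836}\right) = \frac{80272}{70959}$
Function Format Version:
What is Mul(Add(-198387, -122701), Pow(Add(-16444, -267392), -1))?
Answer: Rational(80272, 70959) ≈ 1.1312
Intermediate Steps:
Mul(Add(-198387, -122701), Pow(Add(-16444, -267392), -1)) = Mul(-321088, Pow(-283836, -1)) = Mul(-321088, Rational(-1, 283836)) = Rational(80272, 70959)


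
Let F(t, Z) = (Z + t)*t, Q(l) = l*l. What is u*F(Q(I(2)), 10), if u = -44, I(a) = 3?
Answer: -7524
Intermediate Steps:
Q(l) = l²
F(t, Z) = t*(Z + t)
u*F(Q(I(2)), 10) = -44*3²*(10 + 3²) = -396*(10 + 9) = -396*19 = -44*171 = -7524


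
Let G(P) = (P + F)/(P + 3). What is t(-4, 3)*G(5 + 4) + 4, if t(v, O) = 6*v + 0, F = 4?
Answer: -22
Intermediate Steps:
t(v, O) = 6*v
G(P) = (4 + P)/(3 + P) (G(P) = (P + 4)/(P + 3) = (4 + P)/(3 + P))
t(-4, 3)*G(5 + 4) + 4 = (6*(-4))*((4 + (5 + 4))/(3 + (5 + 4))) + 4 = -24*(4 + 9)/(3 + 9) + 4 = -24*13/12 + 4 = -26 + 4 = -22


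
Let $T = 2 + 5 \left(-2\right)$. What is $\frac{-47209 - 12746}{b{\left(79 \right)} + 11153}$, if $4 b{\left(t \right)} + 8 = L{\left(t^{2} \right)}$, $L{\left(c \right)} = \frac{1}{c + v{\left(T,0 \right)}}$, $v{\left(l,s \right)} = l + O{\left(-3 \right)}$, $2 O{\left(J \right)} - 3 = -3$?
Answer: $- \frac{1494798060}{278016733} \approx -5.3766$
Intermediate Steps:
$O{\left(J \right)} = 0$ ($O{\left(J \right)} = \frac{3}{2} + \frac{1}{2} \left(-3\right) = \frac{3}{2} - \frac{3}{2} = 0$)
$T = -8$ ($T = 2 - 10 = -8$)
$v{\left(l,s \right)} = l$ ($v{\left(l,s \right)} = l + 0 = l$)
$L{\left(c \right)} = \frac{1}{-8 + c}$ ($L{\left(c \right)} = \frac{1}{c - 8} = \frac{1}{-8 + c}$)
$b{\left(t \right)} = -2 + \frac{1}{4 \left(-8 + t^{2}\right)}$
$\frac{-47209 - 12746}{b{\left(79 \right)} + 11153} = \frac{-47209 - 12746}{\frac{65 - 8 \cdot 79^{2}}{4 \left(-8 + 79^{2}\right)} + 11153} = - \frac{59955}{\frac{65 - 49928}{4 \left(-8 + 6241\right)} + 11153} = - \frac{59955}{\frac{65 - 49928}{4 \cdot 6233} + 11153} = - \frac{59955}{\frac{1}{4} \cdot \frac{1}{6233} \left(-49863\right) + 11153} = - \frac{59955}{- \frac{49863}{24932} + 11153} = - \frac{59955}{\frac{278016733}{24932}} = \left(-59955\right) \frac{24932}{278016733} = - \frac{1494798060}{278016733}$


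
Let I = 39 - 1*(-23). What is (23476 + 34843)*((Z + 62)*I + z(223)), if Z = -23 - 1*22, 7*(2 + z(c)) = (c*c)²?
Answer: 144221767566795/7 ≈ 2.0603e+13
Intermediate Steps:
z(c) = -2 + c⁴/7 (z(c) = -2 + (c*c)²/7 = -2 + (c²)²/7 = -2 + c⁴/7)
Z = -45 (Z = -23 - 22 = -45)
I = 62 (I = 39 + 23 = 62)
(23476 + 34843)*((Z + 62)*I + z(223)) = (23476 + 34843)*((-45 + 62)*62 + (-2 + (⅐)*223⁴)) = 58319*(17*62 + (-2 + (⅐)*2472973441)) = 58319*(1054 + (-2 + 2472973441/7)) = 58319*(1054 + 2472973427/7) = 58319*(2472980805/7) = 144221767566795/7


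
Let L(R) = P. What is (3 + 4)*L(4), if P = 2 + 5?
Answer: 49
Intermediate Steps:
P = 7
L(R) = 7
(3 + 4)*L(4) = (3 + 4)*7 = 7*7 = 49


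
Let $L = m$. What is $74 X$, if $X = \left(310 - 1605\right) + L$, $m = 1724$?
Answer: $31746$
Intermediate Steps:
$L = 1724$
$X = 429$ ($X = \left(310 - 1605\right) + 1724 = -1295 + 1724 = 429$)
$74 X = 74 \cdot 429 = 31746$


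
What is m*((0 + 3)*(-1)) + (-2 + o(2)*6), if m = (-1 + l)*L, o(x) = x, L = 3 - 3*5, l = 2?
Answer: 46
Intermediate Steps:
L = -12 (L = 3 - 15 = -12)
m = -12 (m = (-1 + 2)*(-12) = 1*(-12) = -12)
m*((0 + 3)*(-1)) + (-2 + o(2)*6) = -12*(0 + 3)*(-1) + (-2 + 2*6) = -36*(-1) + (-2 + 12) = -12*(-3) + 10 = 36 + 10 = 46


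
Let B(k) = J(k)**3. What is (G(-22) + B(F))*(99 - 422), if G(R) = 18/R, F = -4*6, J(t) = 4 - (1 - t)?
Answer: 32907240/11 ≈ 2.9916e+6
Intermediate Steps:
J(t) = 3 + t (J(t) = 4 + (-1 + t) = 3 + t)
F = -24
B(k) = (3 + k)**3
(G(-22) + B(F))*(99 - 422) = (18/(-22) + (3 - 24)**3)*(99 - 422) = (18*(-1/22) + (-21)**3)*(-323) = (-9/11 - 9261)*(-323) = -101880/11*(-323) = 32907240/11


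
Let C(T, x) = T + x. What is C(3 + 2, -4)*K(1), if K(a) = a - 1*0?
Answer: 1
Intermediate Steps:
K(a) = a (K(a) = a + 0 = a)
C(3 + 2, -4)*K(1) = ((3 + 2) - 4)*1 = (5 - 4)*1 = 1*1 = 1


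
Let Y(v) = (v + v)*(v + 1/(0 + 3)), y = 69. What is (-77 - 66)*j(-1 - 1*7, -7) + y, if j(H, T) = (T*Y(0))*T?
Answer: 69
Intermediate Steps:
Y(v) = 2*v*(⅓ + v) (Y(v) = (2*v)*(v + 1/3) = (2*v)*(v + ⅓) = (2*v)*(⅓ + v) = 2*v*(⅓ + v))
j(H, T) = 0 (j(H, T) = (T*((⅔)*0*(1 + 3*0)))*T = (T*((⅔)*0*(1 + 0)))*T = (T*((⅔)*0*1))*T = (T*0)*T = 0*T = 0)
(-77 - 66)*j(-1 - 1*7, -7) + y = (-77 - 66)*0 + 69 = -143*0 + 69 = 0 + 69 = 69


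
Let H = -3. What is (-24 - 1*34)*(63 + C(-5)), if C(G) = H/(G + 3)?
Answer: -3741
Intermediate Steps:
C(G) = -3/(3 + G) (C(G) = -3/(G + 3) = -3/(3 + G))
(-24 - 1*34)*(63 + C(-5)) = (-24 - 1*34)*(63 - 3/(3 - 5)) = (-24 - 34)*(63 - 3/(-2)) = -58*(63 - 3*(-1/2)) = -58*(63 + 3/2) = -58*129/2 = -3741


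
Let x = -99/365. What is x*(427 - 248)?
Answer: -17721/365 ≈ -48.551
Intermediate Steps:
x = -99/365 (x = -99*1/365 = -99/365 ≈ -0.27123)
x*(427 - 248) = -99*(427 - 248)/365 = -99/365*179 = -17721/365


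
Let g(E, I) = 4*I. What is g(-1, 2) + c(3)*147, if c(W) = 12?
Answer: 1772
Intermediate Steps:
g(-1, 2) + c(3)*147 = 4*2 + 12*147 = 8 + 1764 = 1772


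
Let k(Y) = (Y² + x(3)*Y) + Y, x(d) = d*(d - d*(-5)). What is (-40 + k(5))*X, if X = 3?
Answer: 780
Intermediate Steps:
x(d) = 6*d² (x(d) = d*(d + 5*d) = d*(6*d) = 6*d²)
k(Y) = Y² + 55*Y (k(Y) = (Y² + (6*3²)*Y) + Y = (Y² + (6*9)*Y) + Y = (Y² + 54*Y) + Y = Y² + 55*Y)
(-40 + k(5))*X = (-40 + 5*(55 + 5))*3 = (-40 + 5*60)*3 = (-40 + 300)*3 = 260*3 = 780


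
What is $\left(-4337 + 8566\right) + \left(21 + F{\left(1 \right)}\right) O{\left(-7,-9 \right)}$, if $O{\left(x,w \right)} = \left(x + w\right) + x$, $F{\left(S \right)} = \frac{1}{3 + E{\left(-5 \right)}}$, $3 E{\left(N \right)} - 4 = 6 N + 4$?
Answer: $\frac{48767}{13} \approx 3751.3$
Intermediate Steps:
$E{\left(N \right)} = \frac{8}{3} + 2 N$ ($E{\left(N \right)} = \frac{4}{3} + \frac{6 N + 4}{3} = \frac{4}{3} + \frac{4 + 6 N}{3} = \frac{4}{3} + \left(\frac{4}{3} + 2 N\right) = \frac{8}{3} + 2 N$)
$F{\left(S \right)} = - \frac{3}{13}$ ($F{\left(S \right)} = \frac{1}{3 + \left(\frac{8}{3} + 2 \left(-5\right)\right)} = \frac{1}{3 + \left(\frac{8}{3} - 10\right)} = \frac{1}{3 - \frac{22}{3}} = \frac{1}{- \frac{13}{3}} = - \frac{3}{13}$)
$O{\left(x,w \right)} = w + 2 x$ ($O{\left(x,w \right)} = \left(w + x\right) + x = w + 2 x$)
$\left(-4337 + 8566\right) + \left(21 + F{\left(1 \right)}\right) O{\left(-7,-9 \right)} = \left(-4337 + 8566\right) + \left(21 - \frac{3}{13}\right) \left(-9 + 2 \left(-7\right)\right) = 4229 + \frac{270 \left(-9 - 14\right)}{13} = 4229 + \frac{270}{13} \left(-23\right) = 4229 - \frac{6210}{13} = \frac{48767}{13}$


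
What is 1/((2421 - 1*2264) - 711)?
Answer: -1/554 ≈ -0.0018051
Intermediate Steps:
1/((2421 - 1*2264) - 711) = 1/((2421 - 2264) - 711) = 1/(157 - 711) = 1/(-554) = -1/554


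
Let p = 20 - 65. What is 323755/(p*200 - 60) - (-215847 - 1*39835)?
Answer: 463231033/1812 ≈ 2.5565e+5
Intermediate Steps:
p = -45
323755/(p*200 - 60) - (-215847 - 1*39835) = 323755/(-45*200 - 60) - (-215847 - 1*39835) = 323755/(-9000 - 60) - (-215847 - 39835) = 323755/(-9060) - 1*(-255682) = 323755*(-1/9060) + 255682 = -64751/1812 + 255682 = 463231033/1812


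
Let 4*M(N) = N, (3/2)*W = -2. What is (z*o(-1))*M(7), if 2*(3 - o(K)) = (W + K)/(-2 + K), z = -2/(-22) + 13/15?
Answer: 25991/5940 ≈ 4.3756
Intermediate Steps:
W = -4/3 (W = (⅔)*(-2) = -4/3 ≈ -1.3333)
M(N) = N/4
z = 158/165 (z = -2*(-1/22) + 13*(1/15) = 1/11 + 13/15 = 158/165 ≈ 0.95758)
o(K) = 3 - (-4/3 + K)/(2*(-2 + K))
(z*o(-1))*M(7) = (158*((-32 + 15*(-1))/(6*(-2 - 1)))/165)*((¼)*7) = (158*((⅙)*(-32 - 15)/(-3))/165)*(7/4) = (158*((⅙)*(-⅓)*(-47))/165)*(7/4) = ((158/165)*(47/18))*(7/4) = (3713/1485)*(7/4) = 25991/5940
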